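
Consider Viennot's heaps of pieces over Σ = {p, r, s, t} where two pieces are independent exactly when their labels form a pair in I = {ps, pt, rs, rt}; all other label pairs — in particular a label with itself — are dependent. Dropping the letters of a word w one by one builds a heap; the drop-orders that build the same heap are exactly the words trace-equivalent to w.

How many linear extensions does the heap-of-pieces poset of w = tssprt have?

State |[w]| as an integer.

drop 0:t onto floor
drop 1:s onto {0:t}
drop 2:s onto {1:s}
drop 3:p onto floor
drop 4:r onto {3:p}
drop 5:t onto {2:s}
ground layer = {0:t, 3:p}
drop-orders for the pieces not yet dropped (sum over which currently-grounded one goes next):
  1 to go: {4} 1  {5} 1
  2 to go: {2,5} 1  {3,4} 1  {4,5} 2
  3 to go: {1,2,5} 1  {2,4,5} 3  {3,4,5} 3
  4 to go: {0,1,2,5} 1  {1,2,4,5} 4  {2,3,4,5} 6
  if 0:t drops first: 10 orders
  if 3:p drops first: 5 orders
heap linearizations: 15

15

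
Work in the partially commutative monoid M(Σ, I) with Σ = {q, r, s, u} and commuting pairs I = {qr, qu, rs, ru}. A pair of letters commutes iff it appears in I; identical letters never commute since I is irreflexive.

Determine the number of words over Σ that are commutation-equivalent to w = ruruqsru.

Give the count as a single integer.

#0=r has no predecessor
#1=u has no predecessor
#2=r depends on [0:r]
#3=u depends on [1:u]
#4=q has no predecessor
#5=s depends on [3:u, 4:q]
#6=r depends on [2:r]
#7=u depends on [5:s]
sources: [0:r, 1:u, 4:q]
N(rest) = Σ N(rest − s) over sources s of rest; N(one piece) = 1:
  size 1 → [6]=1  [7]=1
  size 2 → [2,6]=1  [5,7]=1  [6,7]=2
  size 3 → [0,2,6]=1  [2,6,7]=3  [3,5,7]=1  [4,5,7]=1  [5,6,7]=3
  size 4 → [0,2,6,7]=4  [1,3,5,7]=1  [2,5,6,7]=6  [3,4,5,7]=2  [3,5,6,7]=4  [4,5,6,7]=4
  size 5 → [0,2,5,6,7]=10  [1,3,4,5,7]=3  [1,3,5,6,7]=5  [2,3,5,6,7]=10  [2,4,5,6,7]=10  [3,4,5,6,7]=10
  size 6 → [0,2,3,5,6,7]=20  [0,2,4,5,6,7]=20  [1,2,3,5,6,7]=15  [1,3,4,5,6,7]=18  [2,3,4,5,6,7]=30
  first=0(r) contributes 63
  first=1(u) contributes 70
  first=4(q) contributes 35
|[w]| = 168

168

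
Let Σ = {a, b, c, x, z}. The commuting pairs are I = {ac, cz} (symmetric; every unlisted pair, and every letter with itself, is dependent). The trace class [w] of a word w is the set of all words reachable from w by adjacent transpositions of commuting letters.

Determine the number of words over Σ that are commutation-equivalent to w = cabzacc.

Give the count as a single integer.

12

0(c) covers ∅
1(a) covers ∅
2(b) covers 0:c, 1:a
3(z) covers 2:b
4(a) covers 3:z
5(c) covers 2:b
6(c) covers 5:c
floor of heap: 0:c, 1:a
completions by unplaced set U, small U first (add the entries for U minus each lowest piece of U):
  |U|=1: {4}:1  {6}:1
  |U|=2: {3,4}:1  {4,6}:2  {5,6}:1
  |U|=3: {3,4,6}:3  {4,5,6}:3
  |U|=4: {3,4,5,6}:6
  |U|=5: {2,3,4,5,6}:6
  start at 0(c): 6
  start at 1(a): 6
sum over floor = 12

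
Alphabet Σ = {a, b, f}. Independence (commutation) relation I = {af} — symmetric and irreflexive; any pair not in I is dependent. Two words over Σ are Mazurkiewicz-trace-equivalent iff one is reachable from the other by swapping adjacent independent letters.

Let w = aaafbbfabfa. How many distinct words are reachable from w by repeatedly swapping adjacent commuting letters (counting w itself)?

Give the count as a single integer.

piece 0:a — minimal
piece 1:a rests on {0:a}
piece 2:a rests on {1:a}
piece 3:f — minimal
piece 4:b rests on {2:a, 3:f}
piece 5:b rests on {4:b}
piece 6:f rests on {5:b}
piece 7:a rests on {5:b}
piece 8:b rests on {6:f, 7:a}
piece 9:f rests on {8:b}
piece 10:a rests on {8:b}
minimal pieces: {0:a, 3:f}
ways to finish when only these pieces remain (= sum over removing one remaining piece with nothing left below it):
  1 left: {9}→1  {10}→1
  2 left: {9,10}→2
  3 left: {8,9,10}→2
  4 left: {6,8,9,10}→2  {7,8,9,10}→2
  5 left: {6,7,8,9,10}→4
  6 left: {5,6,7,8,9,10}→4
  7 left: {4,5,6,7,8,9,10}→4
  8 left: {2,4,5,6,7,8,9,10}→4  {3,4,5,6,7,8,9,10}→4
  9 left: {1,2,4,5,6,7,8,9,10}→4  {2,3,4,5,6,7,8,9,10}→8
  placing 0:a first → 12 extensions
  placing 3:f first → 4 extensions
total linear extensions = 16

16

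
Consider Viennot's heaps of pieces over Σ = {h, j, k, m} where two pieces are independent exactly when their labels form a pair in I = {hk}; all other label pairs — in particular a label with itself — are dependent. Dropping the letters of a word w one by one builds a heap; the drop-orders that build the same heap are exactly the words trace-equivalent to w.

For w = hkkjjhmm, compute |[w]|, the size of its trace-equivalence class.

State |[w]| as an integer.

#0=h has no predecessor
#1=k has no predecessor
#2=k depends on [1:k]
#3=j depends on [0:h, 2:k]
#4=j depends on [3:j]
#5=h depends on [4:j]
#6=m depends on [5:h]
#7=m depends on [6:m]
sources: [0:h, 1:k]
N(rest) = Σ N(rest − s) over sources s of rest; N(one piece) = 1:
  size 1 → [7]=1
  size 2 → [6,7]=1
  size 3 → [5,6,7]=1
  size 4 → [4,5,6,7]=1
  size 5 → [3,4,5,6,7]=1
  size 6 → [0,3,4,5,6,7]=1  [2,3,4,5,6,7]=1
  first=0(h) contributes 1
  first=1(k) contributes 2
|[w]| = 3

3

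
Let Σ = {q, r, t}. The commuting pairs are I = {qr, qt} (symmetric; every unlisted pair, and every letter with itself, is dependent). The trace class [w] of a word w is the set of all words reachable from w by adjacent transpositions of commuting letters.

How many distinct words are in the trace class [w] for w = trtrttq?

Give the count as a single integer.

7

#0=t has no predecessor
#1=r depends on [0:t]
#2=t depends on [1:r]
#3=r depends on [2:t]
#4=t depends on [3:r]
#5=t depends on [4:t]
#6=q has no predecessor
sources: [0:t, 6:q]
N(rest) = Σ N(rest − s) over sources s of rest; N(one piece) = 1:
  size 1 → [5]=1  [6]=1
  size 2 → [4,5]=1  [5,6]=2
  size 3 → [3,4,5]=1  [4,5,6]=3
  size 4 → [2,3,4,5]=1  [3,4,5,6]=4
  size 5 → [1,2,3,4,5]=1  [2,3,4,5,6]=5
  first=0(t) contributes 6
  first=6(q) contributes 1
|[w]| = 7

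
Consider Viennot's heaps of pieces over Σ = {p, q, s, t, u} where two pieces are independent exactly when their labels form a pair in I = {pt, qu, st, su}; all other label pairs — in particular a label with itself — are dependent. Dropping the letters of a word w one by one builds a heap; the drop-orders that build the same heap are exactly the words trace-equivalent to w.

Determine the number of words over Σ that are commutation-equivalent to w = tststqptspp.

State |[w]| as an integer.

piece 0:t — minimal
piece 1:s — minimal
piece 2:t rests on {0:t}
piece 3:s rests on {1:s}
piece 4:t rests on {2:t}
piece 5:q rests on {3:s, 4:t}
piece 6:p rests on {5:q}
piece 7:t rests on {5:q}
piece 8:s rests on {6:p}
piece 9:p rests on {8:s}
piece 10:p rests on {9:p}
minimal pieces: {0:t, 1:s}
ways to finish when only these pieces remain (= sum over removing one remaining piece with nothing left below it):
  1 left: {7}→1  {10}→1
  2 left: {7,10}→2  {9,10}→1
  3 left: {7,9,10}→3  {8,9,10}→1
  4 left: {6,8,9,10}→1  {7,8,9,10}→4
  5 left: {6,7,8,9,10}→5
  6 left: {5,6,7,8,9,10}→5
  7 left: {3,5,6,7,8,9,10}→5  {4,5,6,7,8,9,10}→5
  8 left: {1,3,5,6,7,8,9,10}→5  {2,4,5,6,7,8,9,10}→5  {3,4,5,6,7,8,9,10}→10
  9 left: {0,2,4,5,6,7,8,9,10}→5  {1,3,4,5,6,7,8,9,10}→15  {2,3,4,5,6,7,8,9,10}→15
  placing 0:t first → 30 extensions
  placing 1:s first → 20 extensions
total linear extensions = 50

50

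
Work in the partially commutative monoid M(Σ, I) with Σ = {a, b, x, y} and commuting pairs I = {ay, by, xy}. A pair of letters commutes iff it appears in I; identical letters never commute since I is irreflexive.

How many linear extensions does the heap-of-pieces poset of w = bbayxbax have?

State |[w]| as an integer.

8

piece 0:b — minimal
piece 1:b rests on {0:b}
piece 2:a rests on {1:b}
piece 3:y — minimal
piece 4:x rests on {2:a}
piece 5:b rests on {4:x}
piece 6:a rests on {5:b}
piece 7:x rests on {6:a}
minimal pieces: {0:b, 3:y}
ways to finish when only these pieces remain (= sum over removing one remaining piece with nothing left below it):
  1 left: {3}→1  {7}→1
  2 left: {3,7}→2  {6,7}→1
  3 left: {3,6,7}→3  {5,6,7}→1
  4 left: {3,5,6,7}→4  {4,5,6,7}→1
  5 left: {2,4,5,6,7}→1  {3,4,5,6,7}→5
  6 left: {1,2,4,5,6,7}→1  {2,3,4,5,6,7}→6
  placing 0:b first → 7 extensions
  placing 3:y first → 1 extensions
total linear extensions = 8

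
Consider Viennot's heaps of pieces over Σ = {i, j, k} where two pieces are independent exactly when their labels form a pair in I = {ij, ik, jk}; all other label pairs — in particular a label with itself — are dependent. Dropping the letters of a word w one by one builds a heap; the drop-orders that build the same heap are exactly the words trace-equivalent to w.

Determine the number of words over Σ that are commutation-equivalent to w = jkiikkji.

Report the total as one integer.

560

drop 0:j onto floor
drop 1:k onto floor
drop 2:i onto floor
drop 3:i onto {2:i}
drop 4:k onto {1:k}
drop 5:k onto {4:k}
drop 6:j onto {0:j}
drop 7:i onto {3:i}
ground layer = {0:j, 1:k, 2:i}
drop-orders for the pieces not yet dropped (sum over which currently-grounded one goes next):
  1 to go: {5} 1  {6} 1  {7} 1
  2 to go: {0,6} 1  {3,7} 1  {4,5} 1  {5,6} 2  {5,7} 2  {6,7} 2
  3 to go: {0,5,6} 3  {0,6,7} 3  {1,4,5} 1  {2,3,7} 1  {3,5,7} 3  {3,6,7} 3  {4,5,6} 3  {4,5,7} 3  {5,6,7} 6
  4 to go: {0,3,6,7} 6  {0,4,5,6} 6  {0,5,6,7} 12  {1,4,5,6} 4  {1,4,5,7} 4  {2,3,5,7} 4  {2,3,6,7} 4  {3,4,5,7} 6  {3,5,6,7} 12  {4,5,6,7} 12
  5 to go: {0,1,4,5,6} 10  {0,2,3,6,7} 10  {0,3,5,6,7} 30  {0,4,5,6,7} 30  {1,3,4,5,7} 10  {1,4,5,6,7} 20  {2,3,4,5,7} 10  {2,3,5,6,7} 20  {3,4,5,6,7} 30
  6 to go: {0,1,4,5,6,7} 60  {0,2,3,5,6,7} 60  {0,3,4,5,6,7} 90  {1,2,3,4,5,7} 20  {1,3,4,5,6,7} 60  {2,3,4,5,6,7} 60
  if 0:j drops first: 140 orders
  if 1:k drops first: 210 orders
  if 2:i drops first: 210 orders
heap linearizations: 560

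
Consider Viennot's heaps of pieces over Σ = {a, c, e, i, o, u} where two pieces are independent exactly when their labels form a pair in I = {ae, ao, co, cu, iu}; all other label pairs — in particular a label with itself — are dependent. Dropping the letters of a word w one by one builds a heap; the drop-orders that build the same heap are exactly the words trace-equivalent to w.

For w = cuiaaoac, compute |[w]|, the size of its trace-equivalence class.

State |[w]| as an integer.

15

0(c) covers ∅
1(u) covers ∅
2(i) covers 0:c
3(a) covers 1:u, 2:i
4(a) covers 3:a
5(o) covers 1:u, 2:i
6(a) covers 4:a
7(c) covers 6:a
floor of heap: 0:c, 1:u
completions by unplaced set U, small U first (add the entries for U minus each lowest piece of U):
  |U|=1: {5}:1  {7}:1
  |U|=2: {5,7}:2  {6,7}:1
  |U|=3: {4,6,7}:1  {5,6,7}:3
  |U|=4: {3,4,6,7}:1  {4,5,6,7}:4
  |U|=5: {3,4,5,6,7}:5
  |U|=6: {1,3,4,5,6,7}:5  {2,3,4,5,6,7}:5
  start at 0(c): 10
  start at 1(u): 5
sum over floor = 15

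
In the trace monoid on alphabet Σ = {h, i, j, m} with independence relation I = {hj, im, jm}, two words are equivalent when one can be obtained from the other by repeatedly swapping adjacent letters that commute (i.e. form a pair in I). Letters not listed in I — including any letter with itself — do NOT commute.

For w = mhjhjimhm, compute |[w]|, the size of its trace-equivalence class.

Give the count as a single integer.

0(m) covers ∅
1(h) covers 0:m
2(j) covers ∅
3(h) covers 1:h
4(j) covers 2:j
5(i) covers 3:h, 4:j
6(m) covers 3:h
7(h) covers 5:i, 6:m
8(m) covers 7:h
floor of heap: 0:m, 2:j
completions by unplaced set U, small U first (add the entries for U minus each lowest piece of U):
  |U|=1: {8}:1
  |U|=2: {7,8}:1
  |U|=3: {5,7,8}:1  {6,7,8}:1
  |U|=4: {4,5,7,8}:1  {5,6,7,8}:2
  |U|=5: {2,4,5,7,8}:1  {3,5,6,7,8}:2  {4,5,6,7,8}:3
  |U|=6: {1,3,5,6,7,8}:2  {2,4,5,6,7,8}:4  {3,4,5,6,7,8}:5
  |U|=7: {0,1,3,5,6,7,8}:2  {1,3,4,5,6,7,8}:7  {2,3,4,5,6,7,8}:9
  start at 0(m): 16
  start at 2(j): 9
sum over floor = 25

25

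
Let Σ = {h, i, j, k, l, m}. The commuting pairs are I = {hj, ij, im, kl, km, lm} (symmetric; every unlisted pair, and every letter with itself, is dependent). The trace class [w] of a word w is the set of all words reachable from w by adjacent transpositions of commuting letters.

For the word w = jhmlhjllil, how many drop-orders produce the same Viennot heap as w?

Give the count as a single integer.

8

drop 0:j onto floor
drop 1:h onto floor
drop 2:m onto {0:j, 1:h}
drop 3:l onto {0:j, 1:h}
drop 4:h onto {2:m, 3:l}
drop 5:j onto {2:m, 3:l}
drop 6:l onto {4:h, 5:j}
drop 7:l onto {6:l}
drop 8:i onto {7:l}
drop 9:l onto {8:i}
ground layer = {0:j, 1:h}
drop-orders for the pieces not yet dropped (sum over which currently-grounded one goes next):
  1 to go: {9} 1
  2 to go: {8,9} 1
  3 to go: {7,8,9} 1
  4 to go: {6,7,8,9} 1
  5 to go: {4,6,7,8,9} 1  {5,6,7,8,9} 1
  6 to go: {4,5,6,7,8,9} 2
  7 to go: {2,4,5,6,7,8,9} 2  {3,4,5,6,7,8,9} 2
  8 to go: {2,3,4,5,6,7,8,9} 4
  if 0:j drops first: 4 orders
  if 1:h drops first: 4 orders
heap linearizations: 8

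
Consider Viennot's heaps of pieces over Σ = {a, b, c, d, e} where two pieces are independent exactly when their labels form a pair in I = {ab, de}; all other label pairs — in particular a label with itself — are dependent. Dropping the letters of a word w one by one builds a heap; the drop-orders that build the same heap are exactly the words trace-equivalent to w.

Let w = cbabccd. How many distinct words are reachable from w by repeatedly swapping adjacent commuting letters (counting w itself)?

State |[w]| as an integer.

drop 0:c onto floor
drop 1:b onto {0:c}
drop 2:a onto {0:c}
drop 3:b onto {1:b}
drop 4:c onto {2:a, 3:b}
drop 5:c onto {4:c}
drop 6:d onto {5:c}
ground layer = {0:c}
drop-orders for the pieces not yet dropped (sum over which currently-grounded one goes next):
  1 to go: {6} 1
  2 to go: {5,6} 1
  3 to go: {4,5,6} 1
  4 to go: {2,4,5,6} 1  {3,4,5,6} 1
  5 to go: {1,3,4,5,6} 1  {2,3,4,5,6} 2
  if 0:c drops first: 3 orders

3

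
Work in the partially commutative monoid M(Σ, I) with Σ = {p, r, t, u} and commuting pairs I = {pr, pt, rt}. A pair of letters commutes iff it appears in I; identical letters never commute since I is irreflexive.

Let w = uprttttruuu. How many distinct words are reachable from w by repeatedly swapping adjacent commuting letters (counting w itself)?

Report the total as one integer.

105

#0=u has no predecessor
#1=p depends on [0:u]
#2=r depends on [0:u]
#3=t depends on [0:u]
#4=t depends on [3:t]
#5=t depends on [4:t]
#6=t depends on [5:t]
#7=r depends on [2:r]
#8=u depends on [1:p, 6:t, 7:r]
#9=u depends on [8:u]
#10=u depends on [9:u]
sources: [0:u]
N(rest) = Σ N(rest − s) over sources s of rest; N(one piece) = 1:
  size 1 → [10]=1
  size 2 → [9,10]=1
  size 3 → [8,9,10]=1
  size 4 → [1,8,9,10]=1  [6,8,9,10]=1  [7,8,9,10]=1
  size 5 → [1,6,8,9,10]=2  [1,7,8,9,10]=2  [2,7,8,9,10]=1  [5,6,8,9,10]=1  [6,7,8,9,10]=2
  size 6 → [1,2,7,8,9,10]=3  [1,5,6,8,9,10]=3  [1,6,7,8,9,10]=6  [2,6,7,8,9,10]=3  [4,5,6,8,9,10]=1  [5,6,7,8,9,10]=3
  size 7 → [1,2,6,7,8,9,10]=12  [1,4,5,6,8,9,10]=4  [1,5,6,7,8,9,10]=12  [2,5,6,7,8,9,10]=6  [3,4,5,6,8,9,10]=1  [4,5,6,7,8,9,10]=4
  size 8 → [1,2,5,6,7,8,9,10]=30  [1,3,4,5,6,8,9,10]=5  [1,4,5,6,7,8,9,10]=20  [2,4,5,6,7,8,9,10]=10  [3,4,5,6,7,8,9,10]=5
  size 9 → [1,2,4,5,6,7,8,9,10]=60  [1,3,4,5,6,7,8,9,10]=30  [2,3,4,5,6,7,8,9,10]=15
  first=0(u) contributes 105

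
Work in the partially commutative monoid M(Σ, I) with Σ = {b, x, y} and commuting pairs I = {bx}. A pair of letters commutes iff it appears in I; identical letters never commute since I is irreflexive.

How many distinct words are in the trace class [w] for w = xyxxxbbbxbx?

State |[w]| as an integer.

126

0(x) covers ∅
1(y) covers 0:x
2(x) covers 1:y
3(x) covers 2:x
4(x) covers 3:x
5(b) covers 1:y
6(b) covers 5:b
7(b) covers 6:b
8(x) covers 4:x
9(b) covers 7:b
10(x) covers 8:x
floor of heap: 0:x
completions by unplaced set U, small U first (add the entries for U minus each lowest piece of U):
  |U|=1: {9}:1  {10}:1
  |U|=2: {7,9}:1  {8,10}:1  {9,10}:2
  |U|=3: {4,8,10}:1  {6,7,9}:1  {7,9,10}:3  {8,9,10}:3
  |U|=4: {3,4,8,10}:1  {4,8,9,10}:4  {5,6,7,9}:1  {6,7,9,10}:4  {7,8,9,10}:6
  |U|=5: {2,3,4,8,10}:1  {3,4,8,9,10}:5  {4,7,8,9,10}:10  {5,6,7,9,10}:5  {6,7,8,9,10}:10
  |U|=6: {2,3,4,8,9,10}:6  {3,4,7,8,9,10}:15  {4,6,7,8,9,10}:20  {5,6,7,8,9,10}:15
  |U|=7: {2,3,4,7,8,9,10}:21  {3,4,6,7,8,9,10}:35  {4,5,6,7,8,9,10}:35
  |U|=8: {2,3,4,6,7,8,9,10}:56  {3,4,5,6,7,8,9,10}:70
  |U|=9: {2,3,4,5,6,7,8,9,10}:126
  start at 0(x): 126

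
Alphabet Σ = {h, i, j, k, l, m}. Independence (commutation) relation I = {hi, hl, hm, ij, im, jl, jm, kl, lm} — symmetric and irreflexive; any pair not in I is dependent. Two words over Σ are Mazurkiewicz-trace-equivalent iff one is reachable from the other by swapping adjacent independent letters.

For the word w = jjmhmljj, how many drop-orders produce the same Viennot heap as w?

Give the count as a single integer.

168

piece 0:j — minimal
piece 1:j rests on {0:j}
piece 2:m — minimal
piece 3:h rests on {1:j}
piece 4:m rests on {2:m}
piece 5:l — minimal
piece 6:j rests on {3:h}
piece 7:j rests on {6:j}
minimal pieces: {0:j, 2:m, 5:l}
ways to finish when only these pieces remain (= sum over removing one remaining piece with nothing left below it):
  1 left: {4}→1  {5}→1  {7}→1
  2 left: {2,4}→1  {4,5}→2  {4,7}→2  {5,7}→2  {6,7}→1
  3 left: {2,4,5}→3  {2,4,7}→3  {3,6,7}→1  {4,5,7}→6  {4,6,7}→3  {5,6,7}→3
  4 left: {1,3,6,7}→1  {2,4,5,7}→12  {2,4,6,7}→6  {3,4,6,7}→4  {3,5,6,7}→4  {4,5,6,7}→12
  5 left: {0,1,3,6,7}→1  {1,3,4,6,7}→5  {1,3,5,6,7}→5  {2,3,4,6,7}→10  {2,4,5,6,7}→30  {3,4,5,6,7}→20
  6 left: {0,1,3,4,6,7}→6  {0,1,3,5,6,7}→6  {1,2,3,4,6,7}→15  {1,3,4,5,6,7}→30  {2,3,4,5,6,7}→60
  placing 0:j first → 105 extensions
  placing 2:m first → 42 extensions
  placing 5:l first → 21 extensions
total linear extensions = 168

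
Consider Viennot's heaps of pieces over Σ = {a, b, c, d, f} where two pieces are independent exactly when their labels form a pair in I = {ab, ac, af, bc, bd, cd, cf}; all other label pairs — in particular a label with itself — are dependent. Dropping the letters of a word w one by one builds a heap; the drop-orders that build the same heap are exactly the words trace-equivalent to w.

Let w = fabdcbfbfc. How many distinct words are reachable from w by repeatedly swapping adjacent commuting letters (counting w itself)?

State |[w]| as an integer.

drop 0:f onto floor
drop 1:a onto floor
drop 2:b onto {0:f}
drop 3:d onto {0:f, 1:a}
drop 4:c onto floor
drop 5:b onto {2:b}
drop 6:f onto {3:d, 5:b}
drop 7:b onto {6:f}
drop 8:f onto {7:b}
drop 9:c onto {4:c}
ground layer = {0:f, 1:a, 4:c}
drop-orders for the pieces not yet dropped (sum over which currently-grounded one goes next):
  1 to go: {8} 1  {9} 1
  2 to go: {4,9} 1  {7,8} 1  {8,9} 2
  3 to go: {4,8,9} 3  {6,7,8} 1  {7,8,9} 3
  4 to go: {3,6,7,8} 1  {4,7,8,9} 6  {5,6,7,8} 1  {6,7,8,9} 4
  5 to go: {1,3,6,7,8} 1  {2,5,6,7,8} 1  {3,5,6,7,8} 2  {3,6,7,8,9} 5  {4,6,7,8,9} 10  {5,6,7,8,9} 5
  6 to go: {1,3,5,6,7,8} 3  {1,3,6,7,8,9} 6  {2,3,5,6,7,8} 3  {2,5,6,7,8,9} 6  {3,4,6,7,8,9} 15  {3,5,6,7,8,9} 12  {4,5,6,7,8,9} 15
  7 to go: {0,2,3,5,6,7,8} 3  {1,2,3,5,6,7,8} 6  {1,3,4,6,7,8,9} 21  {1,3,5,6,7,8,9} 21  {2,3,5,6,7,8,9} 21  {2,4,5,6,7,8,9} 21  {3,4,5,6,7,8,9} 42
  8 to go: {0,1,2,3,5,6,7,8} 9  {0,2,3,5,6,7,8,9} 24  {1,2,3,5,6,7,8,9} 48  {1,3,4,5,6,7,8,9} 84  {2,3,4,5,6,7,8,9} 84
  if 0:f drops first: 216 orders
  if 1:a drops first: 108 orders
  if 4:c drops first: 81 orders
heap linearizations: 405

405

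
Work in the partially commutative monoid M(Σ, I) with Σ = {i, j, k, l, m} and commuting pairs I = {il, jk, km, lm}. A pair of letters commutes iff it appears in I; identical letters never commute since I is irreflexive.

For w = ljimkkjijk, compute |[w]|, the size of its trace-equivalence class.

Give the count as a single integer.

12

#0=l has no predecessor
#1=j depends on [0:l]
#2=i depends on [1:j]
#3=m depends on [2:i]
#4=k depends on [2:i]
#5=k depends on [4:k]
#6=j depends on [3:m]
#7=i depends on [5:k, 6:j]
#8=j depends on [7:i]
#9=k depends on [7:i]
sources: [0:l]
N(rest) = Σ N(rest − s) over sources s of rest; N(one piece) = 1:
  size 1 → [8]=1  [9]=1
  size 2 → [8,9]=2
  size 3 → [7,8,9]=2
  size 4 → [5,7,8,9]=2  [6,7,8,9]=2
  size 5 → [3,6,7,8,9]=2  [4,5,7,8,9]=2  [5,6,7,8,9]=4
  size 6 → [3,5,6,7,8,9]=6  [4,5,6,7,8,9]=6
  size 7 → [3,4,5,6,7,8,9]=12
  size 8 → [2,3,4,5,6,7,8,9]=12
  first=0(l) contributes 12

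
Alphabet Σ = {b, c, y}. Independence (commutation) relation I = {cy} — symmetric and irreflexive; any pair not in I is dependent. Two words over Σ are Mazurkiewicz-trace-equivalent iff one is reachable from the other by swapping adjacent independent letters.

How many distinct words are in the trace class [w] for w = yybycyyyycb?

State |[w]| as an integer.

21

0(y) covers ∅
1(y) covers 0:y
2(b) covers 1:y
3(y) covers 2:b
4(c) covers 2:b
5(y) covers 3:y
6(y) covers 5:y
7(y) covers 6:y
8(y) covers 7:y
9(c) covers 4:c
10(b) covers 8:y, 9:c
floor of heap: 0:y
completions by unplaced set U, small U first (add the entries for U minus each lowest piece of U):
  |U|=1: {10}:1
  |U|=2: {8,10}:1  {9,10}:1
  |U|=3: {4,9,10}:1  {7,8,10}:1  {8,9,10}:2
  |U|=4: {4,8,9,10}:3  {6,7,8,10}:1  {7,8,9,10}:3
  |U|=5: {4,7,8,9,10}:6  {5,6,7,8,10}:1  {6,7,8,9,10}:4
  |U|=6: {3,5,6,7,8,10}:1  {4,6,7,8,9,10}:10  {5,6,7,8,9,10}:5
  |U|=7: {3,5,6,7,8,9,10}:6  {4,5,6,7,8,9,10}:15
  |U|=8: {3,4,5,6,7,8,9,10}:21
  |U|=9: {2,3,4,5,6,7,8,9,10}:21
  start at 0(y): 21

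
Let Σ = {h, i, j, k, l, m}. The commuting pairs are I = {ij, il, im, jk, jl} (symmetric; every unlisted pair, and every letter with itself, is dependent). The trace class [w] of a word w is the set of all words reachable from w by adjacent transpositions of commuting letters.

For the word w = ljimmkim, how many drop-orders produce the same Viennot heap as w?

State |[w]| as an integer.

drop 0:l onto floor
drop 1:j onto floor
drop 2:i onto floor
drop 3:m onto {0:l, 1:j}
drop 4:m onto {3:m}
drop 5:k onto {2:i, 4:m}
drop 6:i onto {5:k}
drop 7:m onto {5:k}
ground layer = {0:l, 1:j, 2:i}
drop-orders for the pieces not yet dropped (sum over which currently-grounded one goes next):
  1 to go: {6} 1  {7} 1
  2 to go: {6,7} 2
  3 to go: {5,6,7} 2
  4 to go: {2,5,6,7} 2  {4,5,6,7} 2
  5 to go: {2,4,5,6,7} 4  {3,4,5,6,7} 2
  6 to go: {0,3,4,5,6,7} 2  {1,3,4,5,6,7} 2  {2,3,4,5,6,7} 6
  if 0:l drops first: 8 orders
  if 1:j drops first: 8 orders
  if 2:i drops first: 4 orders
heap linearizations: 20

20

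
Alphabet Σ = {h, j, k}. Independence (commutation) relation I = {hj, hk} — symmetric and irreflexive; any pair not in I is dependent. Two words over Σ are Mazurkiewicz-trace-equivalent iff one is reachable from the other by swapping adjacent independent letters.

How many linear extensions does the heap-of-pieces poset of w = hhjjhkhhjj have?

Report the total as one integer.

252

drop 0:h onto floor
drop 1:h onto {0:h}
drop 2:j onto floor
drop 3:j onto {2:j}
drop 4:h onto {1:h}
drop 5:k onto {3:j}
drop 6:h onto {4:h}
drop 7:h onto {6:h}
drop 8:j onto {5:k}
drop 9:j onto {8:j}
ground layer = {0:h, 2:j}
drop-orders for the pieces not yet dropped (sum over which currently-grounded one goes next):
  1 to go: {7} 1  {9} 1
  2 to go: {6,7} 1  {7,9} 2  {8,9} 1
  3 to go: {4,6,7} 1  {5,8,9} 1  {6,7,9} 3  {7,8,9} 3
  4 to go: {1,4,6,7} 1  {3,5,8,9} 1  {4,6,7,9} 4  {5,7,8,9} 4  {6,7,8,9} 6
  5 to go: {0,1,4,6,7} 1  {1,4,6,7,9} 5  {2,3,5,8,9} 1  {3,5,7,8,9} 5  {4,6,7,8,9} 10  {5,6,7,8,9} 10
  6 to go: {0,1,4,6,7,9} 6  {1,4,6,7,8,9} 15  {2,3,5,7,8,9} 6  {3,5,6,7,8,9} 15  {4,5,6,7,8,9} 20
  7 to go: {0,1,4,6,7,8,9} 21  {1,4,5,6,7,8,9} 35  {2,3,5,6,7,8,9} 21  {3,4,5,6,7,8,9} 35
  8 to go: {0,1,4,5,6,7,8,9} 56  {1,3,4,5,6,7,8,9} 70  {2,3,4,5,6,7,8,9} 56
  if 0:h drops first: 126 orders
  if 2:j drops first: 126 orders
heap linearizations: 252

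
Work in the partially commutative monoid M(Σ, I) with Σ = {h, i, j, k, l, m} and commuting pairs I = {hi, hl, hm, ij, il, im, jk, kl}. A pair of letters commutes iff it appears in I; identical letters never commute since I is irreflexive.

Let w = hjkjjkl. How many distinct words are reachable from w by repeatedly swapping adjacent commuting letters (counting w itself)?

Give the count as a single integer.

0(h) covers ∅
1(j) covers 0:h
2(k) covers 0:h
3(j) covers 1:j
4(j) covers 3:j
5(k) covers 2:k
6(l) covers 4:j
floor of heap: 0:h
completions by unplaced set U, small U first (add the entries for U minus each lowest piece of U):
  |U|=1: {5}:1  {6}:1
  |U|=2: {2,5}:1  {4,6}:1  {5,6}:2
  |U|=3: {2,5,6}:3  {3,4,6}:1  {4,5,6}:3
  |U|=4: {1,3,4,6}:1  {2,4,5,6}:6  {3,4,5,6}:4
  |U|=5: {1,3,4,5,6}:5  {2,3,4,5,6}:10
  start at 0(h): 15

15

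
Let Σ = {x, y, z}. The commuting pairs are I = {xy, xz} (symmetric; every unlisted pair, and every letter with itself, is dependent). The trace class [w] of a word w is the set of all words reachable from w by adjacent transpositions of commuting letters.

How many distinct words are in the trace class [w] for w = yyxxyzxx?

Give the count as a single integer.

70

drop 0:y onto floor
drop 1:y onto {0:y}
drop 2:x onto floor
drop 3:x onto {2:x}
drop 4:y onto {1:y}
drop 5:z onto {4:y}
drop 6:x onto {3:x}
drop 7:x onto {6:x}
ground layer = {0:y, 2:x}
drop-orders for the pieces not yet dropped (sum over which currently-grounded one goes next):
  1 to go: {5} 1  {7} 1
  2 to go: {4,5} 1  {5,7} 2  {6,7} 1
  3 to go: {1,4,5} 1  {3,6,7} 1  {4,5,7} 3  {5,6,7} 3
  4 to go: {0,1,4,5} 1  {1,4,5,7} 4  {2,3,6,7} 1  {3,5,6,7} 4  {4,5,6,7} 6
  5 to go: {0,1,4,5,7} 5  {1,4,5,6,7} 10  {2,3,5,6,7} 5  {3,4,5,6,7} 10
  6 to go: {0,1,4,5,6,7} 15  {1,3,4,5,6,7} 20  {2,3,4,5,6,7} 15
  if 0:y drops first: 35 orders
  if 2:x drops first: 35 orders
heap linearizations: 70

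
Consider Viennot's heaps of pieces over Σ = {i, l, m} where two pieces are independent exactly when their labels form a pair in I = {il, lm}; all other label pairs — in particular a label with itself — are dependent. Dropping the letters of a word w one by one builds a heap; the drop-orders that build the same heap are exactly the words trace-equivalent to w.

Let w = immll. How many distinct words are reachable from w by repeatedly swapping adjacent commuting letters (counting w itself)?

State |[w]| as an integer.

10

piece 0:i — minimal
piece 1:m rests on {0:i}
piece 2:m rests on {1:m}
piece 3:l — minimal
piece 4:l rests on {3:l}
minimal pieces: {0:i, 3:l}
ways to finish when only these pieces remain (= sum over removing one remaining piece with nothing left below it):
  1 left: {2}→1  {4}→1
  2 left: {1,2}→1  {2,4}→2  {3,4}→1
  3 left: {0,1,2}→1  {1,2,4}→3  {2,3,4}→3
  placing 0:i first → 6 extensions
  placing 3:l first → 4 extensions
total linear extensions = 10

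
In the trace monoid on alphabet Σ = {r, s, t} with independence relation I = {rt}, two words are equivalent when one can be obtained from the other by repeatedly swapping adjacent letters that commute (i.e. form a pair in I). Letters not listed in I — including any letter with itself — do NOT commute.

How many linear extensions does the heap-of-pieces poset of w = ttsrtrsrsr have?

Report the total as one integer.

piece 0:t — minimal
piece 1:t rests on {0:t}
piece 2:s rests on {1:t}
piece 3:r rests on {2:s}
piece 4:t rests on {2:s}
piece 5:r rests on {3:r}
piece 6:s rests on {4:t, 5:r}
piece 7:r rests on {6:s}
piece 8:s rests on {7:r}
piece 9:r rests on {8:s}
minimal pieces: {0:t}
ways to finish when only these pieces remain (= sum over removing one remaining piece with nothing left below it):
  1 left: {9}→1
  2 left: {8,9}→1
  3 left: {7,8,9}→1
  4 left: {6,7,8,9}→1
  5 left: {4,6,7,8,9}→1  {5,6,7,8,9}→1
  6 left: {3,5,6,7,8,9}→1  {4,5,6,7,8,9}→2
  7 left: {3,4,5,6,7,8,9}→3
  8 left: {2,3,4,5,6,7,8,9}→3
  placing 0:t first → 3 extensions

3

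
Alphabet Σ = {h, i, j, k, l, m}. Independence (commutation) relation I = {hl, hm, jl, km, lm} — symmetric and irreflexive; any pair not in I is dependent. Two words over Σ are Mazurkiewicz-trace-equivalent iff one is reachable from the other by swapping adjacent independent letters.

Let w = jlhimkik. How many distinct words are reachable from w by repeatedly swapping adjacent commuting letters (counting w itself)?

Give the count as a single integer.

0(j) covers ∅
1(l) covers ∅
2(h) covers 0:j
3(i) covers 1:l, 2:h
4(m) covers 3:i
5(k) covers 3:i
6(i) covers 4:m, 5:k
7(k) covers 6:i
floor of heap: 0:j, 1:l
completions by unplaced set U, small U first (add the entries for U minus each lowest piece of U):
  |U|=1: {7}:1
  |U|=2: {6,7}:1
  |U|=3: {4,6,7}:1  {5,6,7}:1
  |U|=4: {4,5,6,7}:2
  |U|=5: {3,4,5,6,7}:2
  |U|=6: {1,3,4,5,6,7}:2  {2,3,4,5,6,7}:2
  start at 0(j): 4
  start at 1(l): 2
sum over floor = 6

6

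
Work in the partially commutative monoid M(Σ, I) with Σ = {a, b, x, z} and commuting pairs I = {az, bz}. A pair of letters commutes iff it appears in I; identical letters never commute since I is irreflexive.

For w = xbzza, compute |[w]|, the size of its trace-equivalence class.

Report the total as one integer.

6

piece 0:x — minimal
piece 1:b rests on {0:x}
piece 2:z rests on {0:x}
piece 3:z rests on {2:z}
piece 4:a rests on {1:b}
minimal pieces: {0:x}
ways to finish when only these pieces remain (= sum over removing one remaining piece with nothing left below it):
  1 left: {3}→1  {4}→1
  2 left: {1,4}→1  {2,3}→1  {3,4}→2
  3 left: {1,3,4}→3  {2,3,4}→3
  placing 0:x first → 6 extensions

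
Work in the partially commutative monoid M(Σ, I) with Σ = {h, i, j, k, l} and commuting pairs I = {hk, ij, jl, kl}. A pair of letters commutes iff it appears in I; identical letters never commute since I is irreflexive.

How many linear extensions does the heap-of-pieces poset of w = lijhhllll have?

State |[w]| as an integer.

3

piece 0:l — minimal
piece 1:i rests on {0:l}
piece 2:j — minimal
piece 3:h rests on {1:i, 2:j}
piece 4:h rests on {3:h}
piece 5:l rests on {4:h}
piece 6:l rests on {5:l}
piece 7:l rests on {6:l}
piece 8:l rests on {7:l}
minimal pieces: {0:l, 2:j}
ways to finish when only these pieces remain (= sum over removing one remaining piece with nothing left below it):
  1 left: {8}→1
  2 left: {7,8}→1
  3 left: {6,7,8}→1
  4 left: {5,6,7,8}→1
  5 left: {4,5,6,7,8}→1
  6 left: {3,4,5,6,7,8}→1
  7 left: {1,3,4,5,6,7,8}→1  {2,3,4,5,6,7,8}→1
  placing 0:l first → 2 extensions
  placing 2:j first → 1 extensions
total linear extensions = 3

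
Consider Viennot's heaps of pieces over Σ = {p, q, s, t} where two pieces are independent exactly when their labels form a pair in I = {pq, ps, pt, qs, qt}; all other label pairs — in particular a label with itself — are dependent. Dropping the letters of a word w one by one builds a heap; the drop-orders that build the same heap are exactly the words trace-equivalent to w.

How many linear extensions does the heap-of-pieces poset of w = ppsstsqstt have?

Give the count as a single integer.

#0=p has no predecessor
#1=p depends on [0:p]
#2=s has no predecessor
#3=s depends on [2:s]
#4=t depends on [3:s]
#5=s depends on [4:t]
#6=q has no predecessor
#7=s depends on [5:s]
#8=t depends on [7:s]
#9=t depends on [8:t]
sources: [0:p, 2:s, 6:q]
N(rest) = Σ N(rest − s) over sources s of rest; N(one piece) = 1:
  size 1 → [1]=1  [6]=1  [9]=1
  size 2 → [0,1]=1  [1,6]=2  [1,9]=2  [6,9]=2  [8,9]=1
  size 3 → [0,1,6]=3  [0,1,9]=3  [1,6,9]=6  [1,8,9]=3  [6,8,9]=3  [7,8,9]=1
  size 4 → [0,1,6,9]=12  [0,1,8,9]=6  [1,6,8,9]=12  [1,7,8,9]=4  [5,7,8,9]=1  [6,7,8,9]=4
  size 5 → [0,1,6,8,9]=30  [0,1,7,8,9]=10  [1,5,7,8,9]=5  [1,6,7,8,9]=20  [4,5,7,8,9]=1  [5,6,7,8,9]=5
  size 6 → [0,1,5,7,8,9]=15  [0,1,6,7,8,9]=60  [1,4,5,7,8,9]=6  [1,5,6,7,8,9]=30  [3,4,5,7,8,9]=1  [4,5,6,7,8,9]=6
  size 7 → [0,1,4,5,7,8,9]=21  [0,1,5,6,7,8,9]=105  [1,3,4,5,7,8,9]=7  [1,4,5,6,7,8,9]=42  [2,3,4,5,7,8,9]=1  [3,4,5,6,7,8,9]=7
  size 8 → [0,1,3,4,5,7,8,9]=28  [0,1,4,5,6,7,8,9]=168  [1,2,3,4,5,7,8,9]=8  [1,3,4,5,6,7,8,9]=56  [2,3,4,5,6,7,8,9]=8
  first=0(p) contributes 72
  first=2(s) contributes 252
  first=6(q) contributes 36
|[w]| = 360

360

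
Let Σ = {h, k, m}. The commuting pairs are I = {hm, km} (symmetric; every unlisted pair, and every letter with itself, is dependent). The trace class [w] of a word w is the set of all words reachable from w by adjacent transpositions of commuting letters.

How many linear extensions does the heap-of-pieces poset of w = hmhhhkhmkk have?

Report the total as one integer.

45

#0=h has no predecessor
#1=m has no predecessor
#2=h depends on [0:h]
#3=h depends on [2:h]
#4=h depends on [3:h]
#5=k depends on [4:h]
#6=h depends on [5:k]
#7=m depends on [1:m]
#8=k depends on [6:h]
#9=k depends on [8:k]
sources: [0:h, 1:m]
N(rest) = Σ N(rest − s) over sources s of rest; N(one piece) = 1:
  size 1 → [7]=1  [9]=1
  size 2 → [1,7]=1  [7,9]=2  [8,9]=1
  size 3 → [1,7,9]=3  [6,8,9]=1  [7,8,9]=3
  size 4 → [1,7,8,9]=6  [5,6,8,9]=1  [6,7,8,9]=4
  size 5 → [1,6,7,8,9]=10  [4,5,6,8,9]=1  [5,6,7,8,9]=5
  size 6 → [1,5,6,7,8,9]=15  [3,4,5,6,8,9]=1  [4,5,6,7,8,9]=6
  size 7 → [1,4,5,6,7,8,9]=21  [2,3,4,5,6,8,9]=1  [3,4,5,6,7,8,9]=7
  size 8 → [0,2,3,4,5,6,8,9]=1  [1,3,4,5,6,7,8,9]=28  [2,3,4,5,6,7,8,9]=8
  first=0(h) contributes 36
  first=1(m) contributes 9
|[w]| = 45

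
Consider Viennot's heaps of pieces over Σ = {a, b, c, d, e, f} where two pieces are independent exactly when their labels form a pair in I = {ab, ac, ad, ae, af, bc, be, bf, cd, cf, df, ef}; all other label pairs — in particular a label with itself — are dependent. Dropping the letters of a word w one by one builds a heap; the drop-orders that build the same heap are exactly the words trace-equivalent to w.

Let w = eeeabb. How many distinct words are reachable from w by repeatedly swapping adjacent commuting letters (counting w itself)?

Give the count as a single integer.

60

piece 0:e — minimal
piece 1:e rests on {0:e}
piece 2:e rests on {1:e}
piece 3:a — minimal
piece 4:b — minimal
piece 5:b rests on {4:b}
minimal pieces: {0:e, 3:a, 4:b}
ways to finish when only these pieces remain (= sum over removing one remaining piece with nothing left below it):
  1 left: {2}→1  {3}→1  {5}→1
  2 left: {1,2}→1  {2,3}→2  {2,5}→2  {3,5}→2  {4,5}→1
  3 left: {0,1,2}→1  {1,2,3}→3  {1,2,5}→3  {2,3,5}→6  {2,4,5}→3  {3,4,5}→3
  4 left: {0,1,2,3}→4  {0,1,2,5}→4  {1,2,3,5}→12  {1,2,4,5}→6  {2,3,4,5}→12
  placing 0:e first → 30 extensions
  placing 3:a first → 10 extensions
  placing 4:b first → 20 extensions
total linear extensions = 60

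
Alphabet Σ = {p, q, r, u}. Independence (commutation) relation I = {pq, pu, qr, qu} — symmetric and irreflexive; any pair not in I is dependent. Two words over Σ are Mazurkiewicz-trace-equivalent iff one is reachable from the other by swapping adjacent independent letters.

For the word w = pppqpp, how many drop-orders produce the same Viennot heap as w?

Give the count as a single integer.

6

0(p) covers ∅
1(p) covers 0:p
2(p) covers 1:p
3(q) covers ∅
4(p) covers 2:p
5(p) covers 4:p
floor of heap: 0:p, 3:q
completions by unplaced set U, small U first (add the entries for U minus each lowest piece of U):
  |U|=1: {3}:1  {5}:1
  |U|=2: {3,5}:2  {4,5}:1
  |U|=3: {2,4,5}:1  {3,4,5}:3
  |U|=4: {1,2,4,5}:1  {2,3,4,5}:4
  start at 0(p): 5
  start at 3(q): 1
sum over floor = 6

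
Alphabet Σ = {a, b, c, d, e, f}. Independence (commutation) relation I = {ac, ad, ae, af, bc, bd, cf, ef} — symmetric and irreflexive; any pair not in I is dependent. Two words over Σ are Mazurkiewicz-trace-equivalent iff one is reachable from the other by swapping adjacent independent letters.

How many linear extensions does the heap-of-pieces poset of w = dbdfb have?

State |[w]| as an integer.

3

#0=d has no predecessor
#1=b has no predecessor
#2=d depends on [0:d]
#3=f depends on [1:b, 2:d]
#4=b depends on [3:f]
sources: [0:d, 1:b]
N(rest) = Σ N(rest − s) over sources s of rest; N(one piece) = 1:
  size 1 → [4]=1
  size 2 → [3,4]=1
  size 3 → [1,3,4]=1  [2,3,4]=1
  first=0(d) contributes 2
  first=1(b) contributes 1
|[w]| = 3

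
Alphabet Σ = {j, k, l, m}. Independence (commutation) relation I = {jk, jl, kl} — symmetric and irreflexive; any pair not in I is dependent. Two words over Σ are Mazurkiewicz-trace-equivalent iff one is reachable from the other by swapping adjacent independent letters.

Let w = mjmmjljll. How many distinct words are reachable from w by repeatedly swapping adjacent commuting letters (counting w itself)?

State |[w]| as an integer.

10

0(m) covers ∅
1(j) covers 0:m
2(m) covers 1:j
3(m) covers 2:m
4(j) covers 3:m
5(l) covers 3:m
6(j) covers 4:j
7(l) covers 5:l
8(l) covers 7:l
floor of heap: 0:m
completions by unplaced set U, small U first (add the entries for U minus each lowest piece of U):
  |U|=1: {6}:1  {8}:1
  |U|=2: {4,6}:1  {6,8}:2  {7,8}:1
  |U|=3: {4,6,8}:3  {5,7,8}:1  {6,7,8}:3
  |U|=4: {4,6,7,8}:6  {5,6,7,8}:4
  |U|=5: {4,5,6,7,8}:10
  |U|=6: {3,4,5,6,7,8}:10
  |U|=7: {2,3,4,5,6,7,8}:10
  start at 0(m): 10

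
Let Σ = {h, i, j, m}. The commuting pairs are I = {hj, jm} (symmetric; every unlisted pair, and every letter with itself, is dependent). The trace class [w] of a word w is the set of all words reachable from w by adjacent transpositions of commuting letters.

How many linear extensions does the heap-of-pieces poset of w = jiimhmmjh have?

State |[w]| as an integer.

6

drop 0:j onto floor
drop 1:i onto {0:j}
drop 2:i onto {1:i}
drop 3:m onto {2:i}
drop 4:h onto {3:m}
drop 5:m onto {4:h}
drop 6:m onto {5:m}
drop 7:j onto {2:i}
drop 8:h onto {6:m}
ground layer = {0:j}
drop-orders for the pieces not yet dropped (sum over which currently-grounded one goes next):
  1 to go: {7} 1  {8} 1
  2 to go: {6,8} 1  {7,8} 2
  3 to go: {5,6,8} 1  {6,7,8} 3
  4 to go: {4,5,6,8} 1  {5,6,7,8} 4
  5 to go: {3,4,5,6,8} 1  {4,5,6,7,8} 5
  6 to go: {3,4,5,6,7,8} 6
  7 to go: {2,3,4,5,6,7,8} 6
  if 0:j drops first: 6 orders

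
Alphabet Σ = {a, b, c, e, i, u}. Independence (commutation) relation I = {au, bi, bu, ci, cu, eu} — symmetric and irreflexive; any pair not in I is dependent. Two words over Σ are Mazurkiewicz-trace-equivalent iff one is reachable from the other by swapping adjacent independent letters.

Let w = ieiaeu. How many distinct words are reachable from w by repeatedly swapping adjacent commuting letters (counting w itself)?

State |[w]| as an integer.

3

#0=i has no predecessor
#1=e depends on [0:i]
#2=i depends on [1:e]
#3=a depends on [2:i]
#4=e depends on [3:a]
#5=u depends on [2:i]
sources: [0:i]
N(rest) = Σ N(rest − s) over sources s of rest; N(one piece) = 1:
  size 1 → [4]=1  [5]=1
  size 2 → [3,4]=1  [4,5]=2
  size 3 → [3,4,5]=3
  size 4 → [2,3,4,5]=3
  first=0(i) contributes 3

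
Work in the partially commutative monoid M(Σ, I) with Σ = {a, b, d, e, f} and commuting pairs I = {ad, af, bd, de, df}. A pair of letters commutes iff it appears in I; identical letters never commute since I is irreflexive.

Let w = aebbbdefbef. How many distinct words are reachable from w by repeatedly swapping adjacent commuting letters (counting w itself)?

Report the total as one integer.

11

0(a) covers ∅
1(e) covers 0:a
2(b) covers 1:e
3(b) covers 2:b
4(b) covers 3:b
5(d) covers ∅
6(e) covers 4:b
7(f) covers 6:e
8(b) covers 7:f
9(e) covers 8:b
10(f) covers 9:e
floor of heap: 0:a, 5:d
completions by unplaced set U, small U first (add the entries for U minus each lowest piece of U):
  |U|=1: {5}:1  {10}:1
  |U|=2: {5,10}:2  {9,10}:1
  |U|=3: {5,9,10}:3  {8,9,10}:1
  |U|=4: {5,8,9,10}:4  {7,8,9,10}:1
  |U|=5: {5,7,8,9,10}:5  {6,7,8,9,10}:1
  |U|=6: {4,6,7,8,9,10}:1  {5,6,7,8,9,10}:6
  |U|=7: {3,4,6,7,8,9,10}:1  {4,5,6,7,8,9,10}:7
  |U|=8: {2,3,4,6,7,8,9,10}:1  {3,4,5,6,7,8,9,10}:8
  |U|=9: {1,2,3,4,6,7,8,9,10}:1  {2,3,4,5,6,7,8,9,10}:9
  start at 0(a): 10
  start at 5(d): 1
sum over floor = 11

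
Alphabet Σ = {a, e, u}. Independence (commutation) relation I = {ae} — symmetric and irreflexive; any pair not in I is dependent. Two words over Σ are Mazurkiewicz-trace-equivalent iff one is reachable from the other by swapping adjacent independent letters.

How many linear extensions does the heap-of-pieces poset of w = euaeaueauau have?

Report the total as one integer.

6

0(e) covers ∅
1(u) covers 0:e
2(a) covers 1:u
3(e) covers 1:u
4(a) covers 2:a
5(u) covers 3:e, 4:a
6(e) covers 5:u
7(a) covers 5:u
8(u) covers 6:e, 7:a
9(a) covers 8:u
10(u) covers 9:a
floor of heap: 0:e
completions by unplaced set U, small U first (add the entries for U minus each lowest piece of U):
  |U|=1: {10}:1
  |U|=2: {9,10}:1
  |U|=3: {8,9,10}:1
  |U|=4: {6,8,9,10}:1  {7,8,9,10}:1
  |U|=5: {6,7,8,9,10}:2
  |U|=6: {5,6,7,8,9,10}:2
  |U|=7: {3,5,6,7,8,9,10}:2  {4,5,6,7,8,9,10}:2
  |U|=8: {2,4,5,6,7,8,9,10}:2  {3,4,5,6,7,8,9,10}:4
  |U|=9: {2,3,4,5,6,7,8,9,10}:6
  start at 0(e): 6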